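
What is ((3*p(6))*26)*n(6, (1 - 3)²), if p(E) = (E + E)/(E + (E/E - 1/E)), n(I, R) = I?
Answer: 33696/41 ≈ 821.85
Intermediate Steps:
p(E) = 2*E/(1 + E - 1/E) (p(E) = (2*E)/(E + (1 - 1/E)) = (2*E)/(1 + E - 1/E) = 2*E/(1 + E - 1/E))
((3*p(6))*26)*n(6, (1 - 3)²) = ((3*(2*6²/(-1 + 6 + 6²)))*26)*6 = ((3*(2*36/(-1 + 6 + 36)))*26)*6 = ((3*(2*36/41))*26)*6 = ((3*(2*36*(1/41)))*26)*6 = ((3*(72/41))*26)*6 = ((216/41)*26)*6 = (5616/41)*6 = 33696/41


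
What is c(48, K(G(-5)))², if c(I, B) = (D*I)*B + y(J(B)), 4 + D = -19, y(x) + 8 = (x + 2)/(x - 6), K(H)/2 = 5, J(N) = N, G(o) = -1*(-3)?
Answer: 121992025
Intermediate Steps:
G(o) = 3
K(H) = 10 (K(H) = 2*5 = 10)
y(x) = -8 + (2 + x)/(-6 + x) (y(x) = -8 + (x + 2)/(x - 6) = -8 + (2 + x)/(-6 + x))
D = -23 (D = -4 - 19 = -23)
c(I, B) = (50 - 7*B)/(-6 + B) - 23*B*I (c(I, B) = (-23*I)*B + (50 - 7*B)/(-6 + B) = -23*B*I + (50 - 7*B)/(-6 + B) = (50 - 7*B)/(-6 + B) - 23*B*I)
c(48, K(G(-5)))² = ((50 - 7*10 - 23*10*48*(-6 + 10))/(-6 + 10))² = ((50 - 70 - 23*10*48*4)/4)² = ((50 - 70 - 44160)/4)² = ((¼)*(-44180))² = (-11045)² = 121992025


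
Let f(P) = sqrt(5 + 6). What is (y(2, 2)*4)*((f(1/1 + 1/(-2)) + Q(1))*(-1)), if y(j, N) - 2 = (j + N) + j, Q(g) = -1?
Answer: 32 - 32*sqrt(11) ≈ -74.132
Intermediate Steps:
y(j, N) = 2 + N + 2*j (y(j, N) = 2 + ((j + N) + j) = 2 + ((N + j) + j) = 2 + (N + 2*j) = 2 + N + 2*j)
f(P) = sqrt(11)
(y(2, 2)*4)*((f(1/1 + 1/(-2)) + Q(1))*(-1)) = ((2 + 2 + 2*2)*4)*((sqrt(11) - 1)*(-1)) = ((2 + 2 + 4)*4)*((-1 + sqrt(11))*(-1)) = (8*4)*(1 - sqrt(11)) = 32*(1 - sqrt(11)) = 32 - 32*sqrt(11)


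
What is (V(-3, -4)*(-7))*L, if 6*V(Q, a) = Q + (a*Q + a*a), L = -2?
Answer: 175/3 ≈ 58.333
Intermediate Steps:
V(Q, a) = Q/6 + a²/6 + Q*a/6 (V(Q, a) = (Q + (a*Q + a*a))/6 = (Q + (Q*a + a²))/6 = (Q + (a² + Q*a))/6 = (Q + a² + Q*a)/6 = Q/6 + a²/6 + Q*a/6)
(V(-3, -4)*(-7))*L = (((⅙)*(-3) + (⅙)*(-4)² + (⅙)*(-3)*(-4))*(-7))*(-2) = ((-½ + (⅙)*16 + 2)*(-7))*(-2) = ((-½ + 8/3 + 2)*(-7))*(-2) = ((25/6)*(-7))*(-2) = -175/6*(-2) = 175/3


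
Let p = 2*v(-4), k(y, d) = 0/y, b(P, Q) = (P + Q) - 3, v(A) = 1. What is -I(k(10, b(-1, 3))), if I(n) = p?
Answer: -2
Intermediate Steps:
b(P, Q) = -3 + P + Q
k(y, d) = 0
p = 2 (p = 2*1 = 2)
I(n) = 2
-I(k(10, b(-1, 3))) = -1*2 = -2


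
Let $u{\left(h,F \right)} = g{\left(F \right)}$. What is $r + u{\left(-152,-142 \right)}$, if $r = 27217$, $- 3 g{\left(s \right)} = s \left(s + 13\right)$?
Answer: $21111$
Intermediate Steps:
$g{\left(s \right)} = - \frac{s \left(13 + s\right)}{3}$ ($g{\left(s \right)} = - \frac{s \left(s + 13\right)}{3} = - \frac{s \left(13 + s\right)}{3}$)
$u{\left(h,F \right)} = - \frac{F \left(13 + F\right)}{3}$
$r + u{\left(-152,-142 \right)} = 27217 - - \frac{142 \left(13 - 142\right)}{3} = 27217 - \left(- \frac{142}{3}\right) \left(-129\right) = 27217 - 6106 = 21111$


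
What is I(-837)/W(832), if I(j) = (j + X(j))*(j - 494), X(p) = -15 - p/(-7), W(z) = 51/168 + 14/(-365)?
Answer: 8810740840/1807 ≈ 4.8759e+6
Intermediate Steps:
W(z) = 5421/20440 (W(z) = 51*(1/168) + 14*(-1/365) = 17/56 - 14/365 = 5421/20440)
X(p) = -15 + p/7 (X(p) = -15 - p*(-1)/7 = -15 - (-1)*p/7 = -15 + p/7)
I(j) = (-494 + j)*(-15 + 8*j/7) (I(j) = (j + (-15 + j/7))*(j - 494) = (-15 + 8*j/7)*(-494 + j) = (-494 + j)*(-15 + 8*j/7))
I(-837)/W(832) = (7410 - 4057/7*(-837) + (8/7)*(-837)**2)/(5421/20440) = (7410 + 3395709/7 + (8/7)*700569)*(20440/5421) = (7410 + 3395709/7 + 5604552/7)*(20440/5421) = (9052131/7)*(20440/5421) = 8810740840/1807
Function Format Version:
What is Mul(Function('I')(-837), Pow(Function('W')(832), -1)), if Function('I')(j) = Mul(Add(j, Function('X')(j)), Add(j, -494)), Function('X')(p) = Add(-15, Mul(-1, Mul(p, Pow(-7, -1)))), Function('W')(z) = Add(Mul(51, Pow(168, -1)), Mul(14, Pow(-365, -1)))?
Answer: Rational(8810740840, 1807) ≈ 4.8759e+6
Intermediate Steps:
Function('W')(z) = Rational(5421, 20440) (Function('W')(z) = Add(Mul(51, Rational(1, 168)), Mul(14, Rational(-1, 365))) = Add(Rational(17, 56), Rational(-14, 365)) = Rational(5421, 20440))
Function('X')(p) = Add(-15, Mul(Rational(1, 7), p)) (Function('X')(p) = Add(-15, Mul(-1, Mul(p, Rational(-1, 7)))) = Add(-15, Mul(-1, Mul(Rational(-1, 7), p))) = Add(-15, Mul(Rational(1, 7), p)))
Function('I')(j) = Mul(Add(-494, j), Add(-15, Mul(Rational(8, 7), j))) (Function('I')(j) = Mul(Add(j, Add(-15, Mul(Rational(1, 7), j))), Add(j, -494)) = Mul(Add(-15, Mul(Rational(8, 7), j)), Add(-494, j)) = Mul(Add(-494, j), Add(-15, Mul(Rational(8, 7), j))))
Mul(Function('I')(-837), Pow(Function('W')(832), -1)) = Mul(Add(7410, Mul(Rational(-4057, 7), -837), Mul(Rational(8, 7), Pow(-837, 2))), Pow(Rational(5421, 20440), -1)) = Mul(Add(7410, Rational(3395709, 7), Mul(Rational(8, 7), 700569)), Rational(20440, 5421)) = Mul(Add(7410, Rational(3395709, 7), Rational(5604552, 7)), Rational(20440, 5421)) = Mul(Rational(9052131, 7), Rational(20440, 5421)) = Rational(8810740840, 1807)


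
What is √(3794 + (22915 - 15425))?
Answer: 2*√2821 ≈ 106.23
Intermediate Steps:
√(3794 + (22915 - 15425)) = √(3794 + 7490) = √11284 = 2*√2821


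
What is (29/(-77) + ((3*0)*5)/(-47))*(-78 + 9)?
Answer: 2001/77 ≈ 25.987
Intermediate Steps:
(29/(-77) + ((3*0)*5)/(-47))*(-78 + 9) = (29*(-1/77) + (0*5)*(-1/47))*(-69) = (-29/77 + 0*(-1/47))*(-69) = (-29/77 + 0)*(-69) = -29/77*(-69) = 2001/77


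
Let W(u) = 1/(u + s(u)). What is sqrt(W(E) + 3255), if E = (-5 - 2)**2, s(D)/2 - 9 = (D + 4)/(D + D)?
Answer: sqrt(9056179986)/1668 ≈ 57.053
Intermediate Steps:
s(D) = 18 + (4 + D)/D (s(D) = 18 + 2*((D + 4)/(D + D)) = 18 + 2*((4 + D)/((2*D))) = 18 + 2*((4 + D)*(1/(2*D))) = 18 + 2*((4 + D)/(2*D)) = 18 + (4 + D)/D)
E = 49 (E = (-7)**2 = 49)
W(u) = 1/(19 + u + 4/u) (W(u) = 1/(u + (19 + 4/u)) = 1/(19 + u + 4/u))
sqrt(W(E) + 3255) = sqrt(49/(4 + 49**2 + 19*49) + 3255) = sqrt(49/(4 + 2401 + 931) + 3255) = sqrt(49/3336 + 3255) = sqrt(10858729/3336) = sqrt(9056179986)/1668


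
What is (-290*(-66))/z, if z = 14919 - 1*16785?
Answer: -3190/311 ≈ -10.257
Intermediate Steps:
z = -1866 (z = 14919 - 16785 = -1866)
(-290*(-66))/z = -290*(-66)/(-1866) = 19140*(-1/1866) = -3190/311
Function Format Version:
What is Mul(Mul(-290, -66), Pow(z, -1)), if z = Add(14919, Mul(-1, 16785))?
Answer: Rational(-3190, 311) ≈ -10.257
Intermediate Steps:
z = -1866 (z = Add(14919, -16785) = -1866)
Mul(Mul(-290, -66), Pow(z, -1)) = Mul(Mul(-290, -66), Pow(-1866, -1)) = Mul(19140, Rational(-1, 1866)) = Rational(-3190, 311)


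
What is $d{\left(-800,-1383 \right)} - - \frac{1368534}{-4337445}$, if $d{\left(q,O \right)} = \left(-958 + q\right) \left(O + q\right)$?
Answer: $\frac{5548624010732}{1445815} \approx 3.8377 \cdot 10^{6}$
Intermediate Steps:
$d{\left(-800,-1383 \right)} - - \frac{1368534}{-4337445} = \left(\left(-800\right)^{2} - -1324914 - -766400 - -1106400\right) - - \frac{1368534}{-4337445} = \left(640000 + 1324914 + 766400 + 1106400\right) - \left(-1368534\right) \left(- \frac{1}{4337445}\right) = 3837714 - \frac{456178}{1445815} = \frac{5548624010732}{1445815}$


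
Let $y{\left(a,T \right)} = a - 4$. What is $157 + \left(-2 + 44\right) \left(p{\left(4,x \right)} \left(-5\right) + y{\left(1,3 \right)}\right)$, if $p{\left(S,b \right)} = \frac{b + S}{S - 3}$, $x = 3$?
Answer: $-1439$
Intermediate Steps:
$y{\left(a,T \right)} = -4 + a$ ($y{\left(a,T \right)} = a - 4 = -4 + a$)
$p{\left(S,b \right)} = \frac{S + b}{-3 + S}$
$157 + \left(-2 + 44\right) \left(p{\left(4,x \right)} \left(-5\right) + y{\left(1,3 \right)}\right) = 157 + \left(-2 + 44\right) \left(\frac{4 + 3}{-3 + 4} \left(-5\right) + \left(-4 + 1\right)\right) = 157 + 42 \left(1^{-1} \cdot 7 \left(-5\right) - 3\right) = 157 + 42 \left(1 \cdot 7 \left(-5\right) - 3\right) = 157 + 42 \left(7 \left(-5\right) - 3\right) = 157 + 42 \left(-35 - 3\right) = 157 + 42 \left(-38\right) = 157 - 1596 = -1439$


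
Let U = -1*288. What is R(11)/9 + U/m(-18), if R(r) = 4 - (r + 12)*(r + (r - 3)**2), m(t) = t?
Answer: -1577/9 ≈ -175.22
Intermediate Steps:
U = -288
R(r) = 4 - (12 + r)*(r + (-3 + r)**2)
R(11)/9 + U/m(-18) = (-104 - 1*11**3 - 7*11**2 + 51*11)/9 - 288/(-18) = (-104 - 1*1331 - 7*121 + 561)*(1/9) - 288*(-1/18) = (-104 - 1331 - 847 + 561)*(1/9) + 16 = -1721*1/9 + 16 = -1721/9 + 16 = -1577/9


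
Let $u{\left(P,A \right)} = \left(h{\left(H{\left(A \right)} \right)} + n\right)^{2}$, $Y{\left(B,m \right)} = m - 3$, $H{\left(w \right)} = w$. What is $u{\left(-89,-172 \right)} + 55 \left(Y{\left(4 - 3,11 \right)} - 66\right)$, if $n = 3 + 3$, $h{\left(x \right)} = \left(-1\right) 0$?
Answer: $-3154$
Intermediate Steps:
$Y{\left(B,m \right)} = -3 + m$ ($Y{\left(B,m \right)} = m - 3 = -3 + m$)
$h{\left(x \right)} = 0$
$n = 6$
$u{\left(P,A \right)} = 36$ ($u{\left(P,A \right)} = \left(0 + 6\right)^{2} = 6^{2} = 36$)
$u{\left(-89,-172 \right)} + 55 \left(Y{\left(4 - 3,11 \right)} - 66\right) = 36 + 55 \left(\left(-3 + 11\right) - 66\right) = 36 + 55 \left(8 - 66\right) = 36 + 55 \left(-58\right) = 36 - 3190 = -3154$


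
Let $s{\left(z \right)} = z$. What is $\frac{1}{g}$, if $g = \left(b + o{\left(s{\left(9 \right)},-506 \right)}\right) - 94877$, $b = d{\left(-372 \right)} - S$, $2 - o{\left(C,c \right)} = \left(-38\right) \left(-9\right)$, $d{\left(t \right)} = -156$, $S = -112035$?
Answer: $\frac{1}{16662} \approx 6.0017 \cdot 10^{-5}$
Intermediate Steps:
$o{\left(C,c \right)} = -340$ ($o{\left(C,c \right)} = 2 - \left(-38\right) \left(-9\right) = 2 - 342 = -340$)
$b = 111879$ ($b = -156 - -112035 = -156 + 112035 = 111879$)
$g = 16662$ ($g = \left(111879 - 340\right) - 94877 = 111539 - 94877 = 16662$)
$\frac{1}{g} = \frac{1}{16662}$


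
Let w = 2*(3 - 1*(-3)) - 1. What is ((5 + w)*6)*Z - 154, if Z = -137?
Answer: -13306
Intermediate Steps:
w = 11 (w = 2*(3 + 3) - 1 = 2*6 - 1 = 12 - 1 = 11)
((5 + w)*6)*Z - 154 = ((5 + 11)*6)*(-137) - 154 = (16*6)*(-137) - 154 = 96*(-137) - 154 = -13152 - 154 = -13306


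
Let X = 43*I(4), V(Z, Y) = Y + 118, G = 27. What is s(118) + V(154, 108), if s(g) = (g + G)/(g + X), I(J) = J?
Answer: 453/2 ≈ 226.50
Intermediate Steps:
V(Z, Y) = 118 + Y
X = 172 (X = 43*4 = 172)
s(g) = (27 + g)/(172 + g) (s(g) = (g + 27)/(g + 172) = (27 + g)/(172 + g))
s(118) + V(154, 108) = (27 + 118)/(172 + 118) + (118 + 108) = 145/290 + 226 = (1/290)*145 + 226 = 1/2 + 226 = 453/2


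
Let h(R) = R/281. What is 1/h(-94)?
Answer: -281/94 ≈ -2.9894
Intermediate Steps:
h(R) = R/281 (h(R) = R*(1/281) = R/281)
1/h(-94) = 1/((1/281)*(-94)) = 1/(-94/281) = -281/94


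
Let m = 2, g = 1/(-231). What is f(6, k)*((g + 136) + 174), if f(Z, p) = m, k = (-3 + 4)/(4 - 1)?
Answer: 143218/231 ≈ 619.99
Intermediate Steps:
k = 1/3 ≈ 0.33333
g = -1/231 ≈ -0.0043290
f(Z, p) = 2
f(6, k)*((g + 136) + 174) = 2*((-1/231 + 136) + 174) = 2*(31415/231 + 174) = 2*(71609/231) = 143218/231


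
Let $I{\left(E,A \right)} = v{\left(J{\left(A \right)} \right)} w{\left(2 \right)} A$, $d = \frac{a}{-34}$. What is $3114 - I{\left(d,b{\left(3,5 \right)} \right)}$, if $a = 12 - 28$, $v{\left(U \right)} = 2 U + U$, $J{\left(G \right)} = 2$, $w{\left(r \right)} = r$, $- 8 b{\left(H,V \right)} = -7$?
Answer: $\frac{6207}{2} \approx 3103.5$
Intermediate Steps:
$b{\left(H,V \right)} = \frac{7}{8}$ ($b{\left(H,V \right)} = \left(- \frac{1}{8}\right) \left(-7\right) = \frac{7}{8}$)
$v{\left(U \right)} = 3 U$
$a = -16$
$d = \frac{8}{17}$ ($d = - \frac{16}{-34} = \left(-16\right) \left(- \frac{1}{34}\right) = \frac{8}{17} \approx 0.47059$)
$I{\left(E,A \right)} = 12 A$ ($I{\left(E,A \right)} = 3 \cdot 2 \cdot 2 A = 6 \cdot 2 A = 12 A$)
$3114 - I{\left(d,b{\left(3,5 \right)} \right)} = 3114 - 12 \cdot \frac{7}{8} = 3114 - \frac{21}{2} = \frac{6207}{2}$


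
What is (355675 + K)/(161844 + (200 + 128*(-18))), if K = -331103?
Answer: 6143/39935 ≈ 0.15383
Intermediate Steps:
(355675 + K)/(161844 + (200 + 128*(-18))) = (355675 - 331103)/(161844 + (200 + 128*(-18))) = 24572/(161844 + (200 - 2304)) = 24572/(161844 - 2104) = 24572/159740 = 24572*(1/159740) = 6143/39935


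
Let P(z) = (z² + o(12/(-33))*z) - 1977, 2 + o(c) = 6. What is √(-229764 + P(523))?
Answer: 2*√10970 ≈ 209.48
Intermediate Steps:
o(c) = 4 (o(c) = -2 + 6 = 4)
P(z) = -1977 + z² + 4*z (P(z) = (z² + 4*z) - 1977 = -1977 + z² + 4*z)
√(-229764 + P(523)) = √(-229764 + (-1977 + 523² + 4*523)) = √(-229764 + (-1977 + 273529 + 2092)) = √(-229764 + 273644) = √43880 = 2*√10970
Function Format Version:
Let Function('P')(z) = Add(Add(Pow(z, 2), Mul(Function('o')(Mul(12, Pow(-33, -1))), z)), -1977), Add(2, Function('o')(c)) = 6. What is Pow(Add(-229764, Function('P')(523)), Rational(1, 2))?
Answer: Mul(2, Pow(10970, Rational(1, 2))) ≈ 209.48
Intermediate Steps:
Function('o')(c) = 4 (Function('o')(c) = Add(-2, 6) = 4)
Function('P')(z) = Add(-1977, Pow(z, 2), Mul(4, z)) (Function('P')(z) = Add(Add(Pow(z, 2), Mul(4, z)), -1977) = Add(-1977, Pow(z, 2), Mul(4, z)))
Pow(Add(-229764, Function('P')(523)), Rational(1, 2)) = Pow(Add(-229764, Add(-1977, Pow(523, 2), Mul(4, 523))), Rational(1, 2)) = Pow(Add(-229764, Add(-1977, 273529, 2092)), Rational(1, 2)) = Pow(Add(-229764, 273644), Rational(1, 2)) = Pow(43880, Rational(1, 2)) = Mul(2, Pow(10970, Rational(1, 2)))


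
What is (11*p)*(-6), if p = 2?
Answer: -132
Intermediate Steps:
(11*p)*(-6) = (11*2)*(-6) = 22*(-6) = -132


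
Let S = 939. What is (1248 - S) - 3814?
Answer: -3505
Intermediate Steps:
(1248 - S) - 3814 = (1248 - 1*939) - 3814 = (1248 - 939) - 3814 = 309 - 3814 = -3505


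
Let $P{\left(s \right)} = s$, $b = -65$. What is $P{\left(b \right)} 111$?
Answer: $-7215$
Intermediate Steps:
$P{\left(b \right)} 111 = \left(-65\right) 111 = -7215$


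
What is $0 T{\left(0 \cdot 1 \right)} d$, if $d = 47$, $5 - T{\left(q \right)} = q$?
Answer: $0$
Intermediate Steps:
$T{\left(q \right)} = 5 - q$
$0 T{\left(0 \cdot 1 \right)} d = 0 \left(5 - 0 \cdot 1\right) 47 = 0 \left(5 - 0\right) 47 = 0 \left(5 + 0\right) 47 = 0 \cdot 5 \cdot 47 = 0 \cdot 47 = 0$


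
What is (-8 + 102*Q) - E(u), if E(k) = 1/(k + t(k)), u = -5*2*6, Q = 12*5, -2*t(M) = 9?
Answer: 788450/129 ≈ 6112.0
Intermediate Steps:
t(M) = -9/2 (t(M) = -½*9 = -9/2)
Q = 60
u = -60 (u = -10*6 = -60)
E(k) = 1/(-9/2 + k) (E(k) = 1/(k - 9/2) = 1/(-9/2 + k))
(-8 + 102*Q) - E(u) = (-8 + 102*60) - 2/(-9 + 2*(-60)) = (-8 + 6120) - 2/(-9 - 120) = 6112 - 2/(-129) = 6112 - 2*(-1)/129 = 6112 - 1*(-2/129) = 6112 + 2/129 = 788450/129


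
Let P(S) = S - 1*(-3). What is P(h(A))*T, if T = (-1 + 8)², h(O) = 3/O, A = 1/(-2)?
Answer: -147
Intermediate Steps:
A = -½ ≈ -0.50000
T = 49 (T = 7² = 49)
P(S) = 3 + S (P(S) = S + 3 = 3 + S)
P(h(A))*T = (3 + 3/(-½))*49 = (3 + 3*(-2))*49 = (3 - 6)*49 = -3*49 = -147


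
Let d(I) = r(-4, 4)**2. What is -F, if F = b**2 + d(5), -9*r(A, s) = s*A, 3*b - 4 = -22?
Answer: -3172/81 ≈ -39.161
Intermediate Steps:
b = -6 (b = 4/3 + (1/3)*(-22) = 4/3 - 22/3 = -6)
r(A, s) = -A*s/9 (r(A, s) = -s*A/9 = -A*s/9)
d(I) = 256/81 (d(I) = (-1/9*(-4)*4)**2 = (16/9)**2 = 256/81)
F = 3172/81 (F = (-6)**2 + 256/81 = 36 + 256/81 = 3172/81 ≈ 39.161)
-F = -1*3172/81 = -3172/81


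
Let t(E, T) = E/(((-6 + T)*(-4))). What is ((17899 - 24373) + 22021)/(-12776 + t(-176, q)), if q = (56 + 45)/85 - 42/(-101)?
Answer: -586728233/482531204 ≈ -1.2159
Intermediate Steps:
q = 13771/8585 (q = 101*(1/85) - 42*(-1/101) = 101/85 + 42/101 = 13771/8585 ≈ 1.6041)
t(E, T) = E/(24 - 4*T)
((17899 - 24373) + 22021)/(-12776 + t(-176, q)) = ((17899 - 24373) + 22021)/(-12776 - 1*(-176)/(-24 + 4*(13771/8585))) = (-6474 + 22021)/(-12776 - 1*(-176)/(-24 + 55084/8585)) = 15547/(-12776 - 1*(-176)/(-150956/8585)) = 15547/(-12776 - 1*(-176)*(-8585/150956)) = 15547/(-12776 - 377740/37739) = 15547/(-482531204/37739) = 15547*(-37739/482531204) = -586728233/482531204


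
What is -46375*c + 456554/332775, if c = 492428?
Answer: -7599365871630946/332775 ≈ -2.2836e+10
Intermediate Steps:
-46375*c + 456554/332775 = -46375/(1/492428) + 456554/332775 = -46375/1/492428 + 456554*(1/332775) = -46375*492428 + 456554/332775 = -22836348500 + 456554/332775 = -7599365871630946/332775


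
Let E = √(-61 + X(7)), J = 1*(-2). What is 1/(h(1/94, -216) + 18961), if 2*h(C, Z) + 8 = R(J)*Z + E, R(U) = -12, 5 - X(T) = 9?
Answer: 81012/1640736101 - 2*I*√65/1640736101 ≈ 4.9375e-5 - 9.8276e-9*I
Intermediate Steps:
X(T) = -4 (X(T) = 5 - 1*9 = 5 - 9 = -4)
J = -2
E = I*√65 (E = √(-61 - 4) = √(-65) = I*√65 ≈ 8.0623*I)
h(C, Z) = -4 - 6*Z + I*√65/2 (h(C, Z) = -4 + (-12*Z + I*√65)/2 = -4 + (-6*Z + I*√65/2) = -4 - 6*Z + I*√65/2)
1/(h(1/94, -216) + 18961) = 1/((-4 - 6*(-216) + I*√65/2) + 18961) = 1/((-4 + 1296 + I*√65/2) + 18961) = 1/((1292 + I*√65/2) + 18961) = 1/(20253 + I*√65/2)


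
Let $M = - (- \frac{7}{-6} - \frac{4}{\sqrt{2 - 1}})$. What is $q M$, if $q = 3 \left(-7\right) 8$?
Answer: $-476$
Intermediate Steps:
$q = -168$ ($q = \left(-21\right) 8 = -168$)
$M = \frac{17}{6}$ ($M = - (\left(-7\right) \left(- \frac{1}{6}\right) - \frac{4}{\sqrt{1}}) = - (\frac{7}{6} - \frac{4}{1}) = - (\frac{7}{6} - 4) = \left(-1\right) \left(- \frac{17}{6}\right) = \frac{17}{6} \approx 2.8333$)
$q M = \left(-168\right) \frac{17}{6} = -476$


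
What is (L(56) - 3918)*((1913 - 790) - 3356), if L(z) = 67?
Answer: 8599283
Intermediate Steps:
(L(56) - 3918)*((1913 - 790) - 3356) = (67 - 3918)*((1913 - 790) - 3356) = -3851*(1123 - 3356) = -3851*(-2233) = 8599283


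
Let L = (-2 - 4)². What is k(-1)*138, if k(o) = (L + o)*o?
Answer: -4830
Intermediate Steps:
L = 36 (L = (-6)² = 36)
k(o) = o*(36 + o) (k(o) = (36 + o)*o = o*(36 + o))
k(-1)*138 = -(36 - 1)*138 = -1*35*138 = -35*138 = -4830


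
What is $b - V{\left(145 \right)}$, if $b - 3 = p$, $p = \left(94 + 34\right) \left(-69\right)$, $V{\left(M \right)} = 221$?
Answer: $-9050$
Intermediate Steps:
$p = -8832$ ($p = 128 \left(-69\right) = -8832$)
$b = -8829$ ($b = 3 - 8832 = -8829$)
$b - V{\left(145 \right)} = -8829 - 221 = -9050$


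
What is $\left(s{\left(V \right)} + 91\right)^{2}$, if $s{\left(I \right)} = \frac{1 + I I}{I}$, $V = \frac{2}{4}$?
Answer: $\frac{34969}{4} \approx 8742.3$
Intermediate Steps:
$V = \frac{1}{2}$ ($V = 2 \cdot \frac{1}{4} = \frac{1}{2} \approx 0.5$)
$s{\left(I \right)} = \frac{1 + I^{2}}{I}$
$\left(s{\left(V \right)} + 91\right)^{2} = \left(\left(\frac{1}{2} + \frac{1}{\frac{1}{2}}\right) + 91\right)^{2} = \left(\left(\frac{1}{2} + 2\right) + 91\right)^{2} = \left(\frac{5}{2} + 91\right)^{2} = \left(\frac{187}{2}\right)^{2} = \frac{34969}{4}$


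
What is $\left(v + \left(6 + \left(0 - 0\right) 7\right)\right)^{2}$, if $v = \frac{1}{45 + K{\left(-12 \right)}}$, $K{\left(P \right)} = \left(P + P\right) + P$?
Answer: $\frac{3025}{81} \approx 37.346$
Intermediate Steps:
$K{\left(P \right)} = 3 P$ ($K{\left(P \right)} = 2 P + P = 3 P$)
$v = \frac{1}{9}$ ($v = \frac{1}{45 + 3 \left(-12\right)} = \frac{1}{45 - 36} = \frac{1}{9} \approx 0.11111$)
$\left(v + \left(6 + \left(0 - 0\right) 7\right)\right)^{2} = \left(\frac{1}{9} + \left(6 + \left(0 - 0\right) 7\right)\right)^{2} = \left(\frac{1}{9} + \left(6 + \left(0 + 0\right) 7\right)\right)^{2} = \left(\frac{1}{9} + \left(6 + 0 \cdot 7\right)\right)^{2} = \left(\frac{1}{9} + \left(6 + 0\right)\right)^{2} = \left(\frac{1}{9} + 6\right)^{2} = \left(\frac{55}{9}\right)^{2} = \frac{3025}{81}$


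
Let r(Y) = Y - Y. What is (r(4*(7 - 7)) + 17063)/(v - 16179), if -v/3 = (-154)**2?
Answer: -17063/87327 ≈ -0.19539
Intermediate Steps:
v = -71148 (v = -3*(-154)**2 = -3*23716 = -71148)
r(Y) = 0
(r(4*(7 - 7)) + 17063)/(v - 16179) = (0 + 17063)/(-71148 - 16179) = 17063/(-87327) = 17063*(-1/87327) = -17063/87327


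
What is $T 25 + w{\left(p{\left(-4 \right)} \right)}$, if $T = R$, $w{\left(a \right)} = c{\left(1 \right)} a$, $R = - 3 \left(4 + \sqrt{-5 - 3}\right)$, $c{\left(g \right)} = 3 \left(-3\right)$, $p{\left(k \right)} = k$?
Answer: $-264 - 150 i \sqrt{2} \approx -264.0 - 212.13 i$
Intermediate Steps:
$c{\left(g \right)} = -9$
$R = -12 - 6 i \sqrt{2}$ ($R = - 3 \left(4 + \sqrt{-8}\right) = - 3 \left(4 + 2 i \sqrt{2}\right) = -12 - 6 i \sqrt{2} \approx -12.0 - 8.4853 i$)
$w{\left(a \right)} = - 9 a$
$T = -12 - 6 i \sqrt{2} \approx -12.0 - 8.4853 i$
$T 25 + w{\left(p{\left(-4 \right)} \right)} = \left(-12 - 6 i \sqrt{2}\right) 25 - -36 = \left(-300 - 150 i \sqrt{2}\right) + 36 = -264 - 150 i \sqrt{2}$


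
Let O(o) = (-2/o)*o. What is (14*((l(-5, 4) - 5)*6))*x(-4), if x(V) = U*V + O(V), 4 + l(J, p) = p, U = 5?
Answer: 9240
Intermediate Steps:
l(J, p) = -4 + p
O(o) = -2 (O(o) = (-2/o)*o = -2)
x(V) = -2 + 5*V (x(V) = 5*V - 2 = -2 + 5*V)
(14*((l(-5, 4) - 5)*6))*x(-4) = (14*(((-4 + 4) - 5)*6))*(-2 + 5*(-4)) = (14*((0 - 5)*6))*(-2 - 20) = (14*(-5*6))*(-22) = (14*(-30))*(-22) = -420*(-22) = 9240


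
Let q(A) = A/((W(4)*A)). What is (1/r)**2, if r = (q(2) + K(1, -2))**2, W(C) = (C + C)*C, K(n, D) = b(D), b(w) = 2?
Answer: 1048576/17850625 ≈ 0.058742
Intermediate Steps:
K(n, D) = 2
W(C) = 2*C**2 (W(C) = (2*C)*C = 2*C**2)
q(A) = 1/32 (q(A) = A/(((2*4**2)*A)) = A/(((2*16)*A)) = A/((32*A)) = A*(1/(32*A)) = 1/32)
r = 4225/1024 (r = (1/32 + 2)**2 = (65/32)**2 = 4225/1024 ≈ 4.1260)
(1/r)**2 = (1/(4225/1024))**2 = (1024/4225)**2 = 1048576/17850625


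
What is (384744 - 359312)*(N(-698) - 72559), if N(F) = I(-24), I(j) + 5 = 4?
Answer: -1845345920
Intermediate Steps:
I(j) = -1 (I(j) = -5 + 4 = -1)
N(F) = -1
(384744 - 359312)*(N(-698) - 72559) = (384744 - 359312)*(-1 - 72559) = 25432*(-72560) = -1845345920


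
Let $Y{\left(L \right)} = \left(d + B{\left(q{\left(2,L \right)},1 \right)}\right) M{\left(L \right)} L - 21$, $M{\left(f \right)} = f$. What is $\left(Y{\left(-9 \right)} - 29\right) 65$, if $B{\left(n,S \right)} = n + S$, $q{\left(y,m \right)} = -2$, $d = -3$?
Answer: $-24310$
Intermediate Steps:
$B{\left(n,S \right)} = S + n$
$Y{\left(L \right)} = -21 - 4 L^{2}$ ($Y{\left(L \right)} = \left(-3 + \left(1 - 2\right)\right) L L - 21 = \left(-3 - 1\right) L L - 21 = - 4 L L - 21 = - 4 L^{2} - 21 = -21 - 4 L^{2}$)
$\left(Y{\left(-9 \right)} - 29\right) 65 = \left(\left(-21 - 4 \left(-9\right)^{2}\right) - 29\right) 65 = \left(\left(-21 - 324\right) - 29\right) 65 = \left(-345 - 29\right) 65 = \left(-374\right) 65 = -24310$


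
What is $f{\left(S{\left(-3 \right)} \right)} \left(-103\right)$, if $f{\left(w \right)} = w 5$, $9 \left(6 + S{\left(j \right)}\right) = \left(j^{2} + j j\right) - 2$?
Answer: $\frac{19570}{9} \approx 2174.4$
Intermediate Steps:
$S{\left(j \right)} = - \frac{56}{9} + \frac{2 j^{2}}{9}$ ($S{\left(j \right)} = -6 + \frac{\left(j^{2} + j j\right) - 2}{9} = -6 + \frac{\left(j^{2} + j^{2}\right) - 2}{9} = -6 + \frac{2 j^{2} - 2}{9} = -6 + \frac{-2 + 2 j^{2}}{9} = -6 + \left(- \frac{2}{9} + \frac{2 j^{2}}{9}\right) = - \frac{56}{9} + \frac{2 j^{2}}{9}$)
$f{\left(w \right)} = 5 w$
$f{\left(S{\left(-3 \right)} \right)} \left(-103\right) = 5 \left(- \frac{56}{9} + \frac{2 \left(-3\right)^{2}}{9}\right) \left(-103\right) = 5 \left(- \frac{56}{9} + \frac{2}{9} \cdot 9\right) \left(-103\right) = 5 \left(- \frac{56}{9} + 2\right) \left(-103\right) = 5 \left(- \frac{38}{9}\right) \left(-103\right) = \left(- \frac{190}{9}\right) \left(-103\right) = \frac{19570}{9}$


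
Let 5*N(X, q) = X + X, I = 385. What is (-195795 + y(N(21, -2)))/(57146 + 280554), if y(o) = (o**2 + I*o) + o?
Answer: -4812051/8442500 ≈ -0.56998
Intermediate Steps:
N(X, q) = 2*X/5 (N(X, q) = (X + X)/5 = (2*X)/5 = 2*X/5)
y(o) = o**2 + 386*o (y(o) = (o**2 + 385*o) + o = o**2 + 386*o)
(-195795 + y(N(21, -2)))/(57146 + 280554) = (-195795 + ((2/5)*21)*(386 + (2/5)*21))/(57146 + 280554) = (-195795 + 42*(386 + 42/5)/5)/337700 = (-195795 + (42/5)*(1972/5))*(1/337700) = (-195795 + 82824/25)*(1/337700) = -4812051/25*1/337700 = -4812051/8442500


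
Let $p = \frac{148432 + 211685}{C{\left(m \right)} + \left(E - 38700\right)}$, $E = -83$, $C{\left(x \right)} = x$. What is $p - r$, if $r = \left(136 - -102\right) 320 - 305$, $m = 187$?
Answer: $- \frac{2928059697}{38596} \approx -75864.0$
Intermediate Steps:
$p = - \frac{360117}{38596}$ ($p = \frac{148432 + 211685}{187 - 38783} = \frac{360117}{187 - 38783} = \frac{360117}{-38596} = 360117 \left(- \frac{1}{38596}\right) = - \frac{360117}{38596} \approx -9.3304$)
$r = 75855$ ($r = \left(136 + 102\right) 320 - 305 = 238 \cdot 320 - 305 = 76160 - 305 = 75855$)
$p - r = - \frac{360117}{38596} - 75855 = - \frac{2928059697}{38596}$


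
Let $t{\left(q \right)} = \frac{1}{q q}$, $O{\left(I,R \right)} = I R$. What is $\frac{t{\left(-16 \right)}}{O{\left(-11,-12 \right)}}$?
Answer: $\frac{1}{33792} \approx 2.9593 \cdot 10^{-5}$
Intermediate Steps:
$t{\left(q \right)} = \frac{1}{q^{2}}$
$\frac{t{\left(-16 \right)}}{O{\left(-11,-12 \right)}} = \frac{1}{256 \left(\left(-11\right) \left(-12\right)\right)} = \frac{1}{256 \cdot 132} = \frac{1}{256} \cdot \frac{1}{132} = \frac{1}{33792}$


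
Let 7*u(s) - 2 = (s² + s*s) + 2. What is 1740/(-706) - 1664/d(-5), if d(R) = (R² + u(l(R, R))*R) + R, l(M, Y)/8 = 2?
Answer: 248618/107665 ≈ 2.3092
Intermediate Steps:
l(M, Y) = 16 (l(M, Y) = 8*2 = 16)
u(s) = 4/7 + 2*s²/7 (u(s) = 2/7 + ((s² + s*s) + 2)/7 = 2/7 + ((s² + s²) + 2)/7 = 2/7 + (2*s² + 2)/7 = 2/7 + (2 + 2*s²)/7 = 2/7 + (2/7 + 2*s²/7) = 4/7 + 2*s²/7)
d(R) = R² + 523*R/7 (d(R) = (R² + (4/7 + (2/7)*16²)*R) + R = (R² + (4/7 + (2/7)*256)*R) + R = (R² + (4/7 + 512/7)*R) + R = (R² + 516*R/7) + R = R² + 523*R/7)
1740/(-706) - 1664/d(-5) = 1740/(-706) - 1664*(-7/(5*(523 + 7*(-5)))) = 1740*(-1/706) - 1664*(-7/(5*(523 - 35))) = -870/353 - 1664/((⅐)*(-5)*488) = -870/353 - 1664/(-2440/7) = -870/353 - 1664*(-7/2440) = -870/353 + 1456/305 = 248618/107665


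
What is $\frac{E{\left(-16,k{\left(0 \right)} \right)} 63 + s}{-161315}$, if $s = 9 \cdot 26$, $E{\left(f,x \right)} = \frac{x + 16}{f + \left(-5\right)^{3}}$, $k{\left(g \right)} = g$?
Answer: $- \frac{10662}{7581805} \approx -0.0014063$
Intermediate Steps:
$E{\left(f,x \right)} = \frac{16 + x}{-125 + f}$ ($E{\left(f,x \right)} = \frac{16 + x}{f - 125} = \frac{16 + x}{-125 + f}$)
$s = 234$
$\frac{E{\left(-16,k{\left(0 \right)} \right)} 63 + s}{-161315} = \frac{\frac{16 + 0}{-125 - 16} \cdot 63 + 234}{-161315} = \left(\frac{1}{-141} \cdot 16 \cdot 63 + 234\right) \left(- \frac{1}{161315}\right) = \left(\left(- \frac{1}{141}\right) 16 \cdot 63 + 234\right) \left(- \frac{1}{161315}\right) = \left(\left(- \frac{16}{141}\right) 63 + 234\right) \left(- \frac{1}{161315}\right) = \left(- \frac{336}{47} + 234\right) \left(- \frac{1}{161315}\right) = \frac{10662}{47} \left(- \frac{1}{161315}\right) = - \frac{10662}{7581805}$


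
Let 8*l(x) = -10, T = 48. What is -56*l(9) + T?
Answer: 118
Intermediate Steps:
l(x) = -5/4 (l(x) = (⅛)*(-10) = -5/4)
-56*l(9) + T = -56*(-5/4) + 48 = 70 + 48 = 118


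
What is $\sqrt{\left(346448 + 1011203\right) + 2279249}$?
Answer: $90 \sqrt{449} \approx 1907.1$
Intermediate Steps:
$\sqrt{\left(346448 + 1011203\right) + 2279249} = \sqrt{1357651 + 2279249} = \sqrt{3636900} = 90 \sqrt{449}$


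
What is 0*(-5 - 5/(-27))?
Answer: 0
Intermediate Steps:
0*(-5 - 5/(-27)) = 0*(-5 - 5*(-1/27)) = 0*(-5 + 5/27) = 0*(-130/27) = 0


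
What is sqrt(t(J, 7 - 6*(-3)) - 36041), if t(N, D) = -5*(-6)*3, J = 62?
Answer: I*sqrt(35951) ≈ 189.61*I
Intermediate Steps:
t(N, D) = 90 (t(N, D) = 30*3 = 90)
sqrt(t(J, 7 - 6*(-3)) - 36041) = sqrt(90 - 36041) = sqrt(-35951) = I*sqrt(35951)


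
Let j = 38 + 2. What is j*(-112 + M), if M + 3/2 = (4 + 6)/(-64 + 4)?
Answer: -13640/3 ≈ -4546.7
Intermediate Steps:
M = -5/3 (M = -3/2 + (4 + 6)/(-64 + 4) = -3/2 + 10/(-60) = -3/2 + 10*(-1/60) = -3/2 - ⅙ = -5/3 ≈ -1.6667)
j = 40
j*(-112 + M) = 40*(-112 - 5/3) = 40*(-341/3) = -13640/3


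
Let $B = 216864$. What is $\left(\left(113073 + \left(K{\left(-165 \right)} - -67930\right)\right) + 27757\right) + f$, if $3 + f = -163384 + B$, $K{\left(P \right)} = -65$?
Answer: $262172$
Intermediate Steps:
$f = 53477$ ($f = -3 + \left(-163384 + 216864\right) = -3 + 53480 = 53477$)
$\left(\left(113073 + \left(K{\left(-165 \right)} - -67930\right)\right) + 27757\right) + f = \left(\left(113073 - -67865\right) + 27757\right) + 53477 = \left(\left(113073 + \left(-65 + 67930\right)\right) + 27757\right) + 53477 = \left(\left(113073 + 67865\right) + 27757\right) + 53477 = \left(180938 + 27757\right) + 53477 = 208695 + 53477 = 262172$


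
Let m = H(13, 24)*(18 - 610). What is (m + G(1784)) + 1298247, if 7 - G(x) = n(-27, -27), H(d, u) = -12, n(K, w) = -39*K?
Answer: 1304305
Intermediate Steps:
G(x) = -1046 (G(x) = 7 - (-39)*(-27) = 7 - 1*1053 = 7 - 1053 = -1046)
m = 7104 (m = -12*(18 - 610) = -12*(-592) = 7104)
(m + G(1784)) + 1298247 = (7104 - 1046) + 1298247 = 6058 + 1298247 = 1304305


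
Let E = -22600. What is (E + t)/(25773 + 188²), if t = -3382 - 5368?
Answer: -31350/61117 ≈ -0.51295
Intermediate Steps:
t = -8750
(E + t)/(25773 + 188²) = (-22600 - 8750)/(25773 + 188²) = -31350/(25773 + 35344) = -31350/61117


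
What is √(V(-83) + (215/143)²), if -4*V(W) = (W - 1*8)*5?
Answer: 3*√1054355/286 ≈ 10.771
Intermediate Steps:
V(W) = 10 - 5*W/4 (V(W) = -(W - 1*8)*5/4 = -(W - 8)*5/4 = -(-8 + W)*5/4 = -(-40 + 5*W)/4 = 10 - 5*W/4)
√(V(-83) + (215/143)²) = √((10 - 5/4*(-83)) + (215/143)²) = √((10 + 415/4) + (215*(1/143))²) = √(455/4 + (215/143)²) = √(455/4 + 46225/20449) = √(9489195/81796) = 3*√1054355/286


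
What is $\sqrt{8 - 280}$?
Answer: $4 i \sqrt{17} \approx 16.492 i$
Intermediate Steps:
$\sqrt{8 - 280} = \sqrt{-272} = 4 i \sqrt{17}$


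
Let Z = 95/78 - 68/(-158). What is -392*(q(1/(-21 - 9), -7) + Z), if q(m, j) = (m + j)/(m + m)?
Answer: -129408608/3081 ≈ -42002.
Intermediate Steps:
q(m, j) = (j + m)/(2*m) (q(m, j) = (j + m)/((2*m)) = (j + m)*(1/(2*m)) = (j + m)/(2*m))
Z = 10157/6162 (Z = 95*(1/78) - 68*(-1/158) = 95/78 + 34/79 = 10157/6162 ≈ 1.6483)
-392*(q(1/(-21 - 9), -7) + Z) = -392*((-7 + 1/(-21 - 9))/(2*(1/(-21 - 9))) + 10157/6162) = -392*((-7 + 1/(-30))/(2*(1/(-30))) + 10157/6162) = -392*((-7 - 1/30)/(2*(-1/30)) + 10157/6162) = -392*((½)*(-30)*(-211/30) + 10157/6162) = -392*(211/2 + 10157/6162) = -392*330124/3081 = -129408608/3081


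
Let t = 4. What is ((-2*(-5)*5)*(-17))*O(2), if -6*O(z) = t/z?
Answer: 850/3 ≈ 283.33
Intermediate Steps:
O(z) = -2/(3*z)
((-2*(-5)*5)*(-17))*O(2) = ((-2*(-5)*5)*(-17))*(-2/3/2) = ((10*5)*(-17))*(-2/3*1/2) = (50*(-17))*(-1/3) = -850*(-1/3) = 850/3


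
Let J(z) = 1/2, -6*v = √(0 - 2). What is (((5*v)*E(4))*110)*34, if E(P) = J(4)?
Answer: -4675*I*√2/3 ≈ -2203.8*I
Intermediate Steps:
v = -I*√2/6 (v = -√(0 - 2)/6 = -I*√2/6 ≈ -0.2357*I)
J(z) = ½
E(P) = ½
(((5*v)*E(4))*110)*34 = (((5*(-I*√2/6))*(½))*110)*34 = ((-5*I*√2/6*(½))*110)*34 = (-5*I*√2/12*110)*34 = -275*I*√2/6*34 = -4675*I*√2/3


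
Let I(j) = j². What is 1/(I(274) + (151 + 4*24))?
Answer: 1/75323 ≈ 1.3276e-5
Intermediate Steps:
1/(I(274) + (151 + 4*24)) = 1/(274² + (151 + 4*24)) = 1/(75076 + (151 + 96)) = 1/(75076 + 247) = 1/75323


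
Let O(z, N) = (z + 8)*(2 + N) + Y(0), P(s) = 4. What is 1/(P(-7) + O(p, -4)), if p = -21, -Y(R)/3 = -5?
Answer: 1/45 ≈ 0.022222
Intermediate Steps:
Y(R) = 15 (Y(R) = -3*(-5) = 15)
O(z, N) = 15 + (2 + N)*(8 + z) (O(z, N) = (z + 8)*(2 + N) + 15 = (8 + z)*(2 + N) + 15 = (2 + N)*(8 + z) + 15 = 15 + (2 + N)*(8 + z))
1/(P(-7) + O(p, -4)) = 1/(4 + (31 + 2*(-21) + 8*(-4) - 4*(-21))) = 1/(4 + (31 - 42 - 32 + 84)) = 1/(4 + 41) = 1/45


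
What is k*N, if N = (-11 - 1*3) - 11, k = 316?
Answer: -7900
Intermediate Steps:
N = -25 (N = (-11 - 3) - 11 = -14 - 11 = -25)
k*N = 316*(-25) = -7900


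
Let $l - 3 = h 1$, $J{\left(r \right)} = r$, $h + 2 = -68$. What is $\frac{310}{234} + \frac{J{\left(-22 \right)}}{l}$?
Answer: $\frac{12959}{7839} \approx 1.6531$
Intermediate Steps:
$h = -70$ ($h = -2 - 68 = -70$)
$l = -67$ ($l = 3 - 70 = -67$)
$\frac{310}{234} + \frac{J{\left(-22 \right)}}{l} = \frac{310}{234} - \frac{22}{-67} = 310 \cdot \frac{1}{234} - - \frac{22}{67} = \frac{155}{117} + \frac{22}{67} = \frac{12959}{7839}$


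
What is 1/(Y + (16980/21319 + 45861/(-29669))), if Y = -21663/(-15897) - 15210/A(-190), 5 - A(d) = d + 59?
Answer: -227914822412452/25349782259949285 ≈ -0.0089908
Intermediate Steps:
A(d) = -54 - d (A(d) = 5 - (d + 59) = 5 - (59 + d) = 5 + (-59 - d) = -54 - d)
Y = -39807867/360332 (Y = -21663/(-15897) - 15210/(-54 - 1*(-190)) = -21663*(-1/15897) - 15210/(-54 + 190) = 7221/5299 - 15210/136 = 7221/5299 - 15210*1/136 = 7221/5299 - 7605/68 = -39807867/360332 ≈ -110.48)
1/(Y + (16980/21319 + 45861/(-29669))) = 1/(-39807867/360332 + (16980/21319 + 45861/(-29669))) = 1/(-39807867/360332 + (16980*(1/21319) + 45861*(-1/29669))) = 1/(-39807867/360332 + (16980/21319 - 45861/29669)) = 1/(-39807867/360332 - 473931039/632513411) = 1/(-25349782259949285/227914822412452) = -227914822412452/25349782259949285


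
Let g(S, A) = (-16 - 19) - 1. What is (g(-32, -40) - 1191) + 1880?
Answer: 653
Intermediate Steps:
g(S, A) = -36 (g(S, A) = -35 - 1 = -36)
(g(-32, -40) - 1191) + 1880 = (-36 - 1191) + 1880 = -1227 + 1880 = 653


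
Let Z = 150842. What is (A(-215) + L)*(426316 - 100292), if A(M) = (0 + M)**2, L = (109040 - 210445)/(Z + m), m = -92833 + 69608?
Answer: 1923213756786080/127617 ≈ 1.5070e+10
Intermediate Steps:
m = -23225
L = -101405/127617 (L = (109040 - 210445)/(150842 - 23225) = -101405/127617 ≈ -0.79460)
A(M) = M**2
(A(-215) + L)*(426316 - 100292) = ((-215)**2 - 101405/127617)*(426316 - 100292) = (46225 - 101405/127617)*326024 = (5898994420/127617)*326024 = 1923213756786080/127617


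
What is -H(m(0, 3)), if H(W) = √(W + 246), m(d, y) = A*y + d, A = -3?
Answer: -√237 ≈ -15.395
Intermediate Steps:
m(d, y) = d - 3*y (m(d, y) = -3*y + d = d - 3*y)
H(W) = √(246 + W)
-H(m(0, 3)) = -√(246 + (0 - 3*3)) = -√(246 + (0 - 9)) = -√(246 - 9) = -√237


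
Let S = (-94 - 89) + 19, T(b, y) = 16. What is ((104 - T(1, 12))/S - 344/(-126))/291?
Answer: 5666/751653 ≈ 0.0075381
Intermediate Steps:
S = -164 (S = -183 + 19 = -164)
((104 - T(1, 12))/S - 344/(-126))/291 = ((104 - 1*16)/(-164) - 344/(-126))/291 = ((104 - 16)*(-1/164) - 344*(-1/126))*(1/291) = (88*(-1/164) + 172/63)*(1/291) = (-22/41 + 172/63)*(1/291) = (5666/2583)*(1/291) = 5666/751653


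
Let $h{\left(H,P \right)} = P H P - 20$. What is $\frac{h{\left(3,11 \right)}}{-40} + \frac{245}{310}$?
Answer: $- \frac{9653}{1240} \approx -7.7847$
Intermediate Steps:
$h{\left(H,P \right)} = -20 + H P^{2}$ ($h{\left(H,P \right)} = H P P - 20 = H P^{2} - 20 = -20 + H P^{2}$)
$\frac{h{\left(3,11 \right)}}{-40} + \frac{245}{310} = \frac{-20 + 3 \cdot 11^{2}}{-40} + \frac{245}{310} = \left(-20 + 3 \cdot 121\right) \left(- \frac{1}{40}\right) + 245 \cdot \frac{1}{310} = \left(-20 + 363\right) \left(- \frac{1}{40}\right) + \frac{49}{62} = 343 \left(- \frac{1}{40}\right) + \frac{49}{62} = - \frac{343}{40} + \frac{49}{62} = - \frac{9653}{1240}$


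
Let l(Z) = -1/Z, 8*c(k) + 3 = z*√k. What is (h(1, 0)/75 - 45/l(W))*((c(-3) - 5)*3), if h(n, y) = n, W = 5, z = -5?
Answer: -181417/50 - 4219*I*√3/10 ≈ -3628.3 - 730.75*I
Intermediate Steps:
c(k) = -3/8 - 5*√k/8 (c(k) = -3/8 + (-5*√k)/8 = -3/8 - 5*√k/8)
(h(1, 0)/75 - 45/l(W))*((c(-3) - 5)*3) = (1/75 - 45/((-1/5)))*(((-3/8 - 5*I*√3/8) - 5)*3) = (1*(1/75) - 45/((-1*⅕)))*(((-3/8 - 5*I*√3/8) - 5)*3) = (1/75 - 45/(-⅕))*(((-3/8 - 5*I*√3/8) - 5)*3) = (1/75 - 45*(-5))*((-43/8 - 5*I*√3/8)*3) = (1/75 + 225)*(-129/8 - 15*I*√3/8) = 16876*(-129/8 - 15*I*√3/8)/75 = -181417/50 - 4219*I*√3/10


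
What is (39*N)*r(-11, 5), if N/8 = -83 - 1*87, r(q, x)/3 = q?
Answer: 1750320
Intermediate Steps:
r(q, x) = 3*q
N = -1360 (N = 8*(-83 - 1*87) = 8*(-83 - 87) = 8*(-170) = -1360)
(39*N)*r(-11, 5) = (39*(-1360))*(3*(-11)) = -53040*(-33) = 1750320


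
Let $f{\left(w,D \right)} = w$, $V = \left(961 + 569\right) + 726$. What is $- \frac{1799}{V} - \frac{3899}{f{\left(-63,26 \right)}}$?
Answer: $\frac{413467}{6768} \approx 61.091$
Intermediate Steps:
$V = 2256$ ($V = 1530 + 726 = 2256$)
$- \frac{1799}{V} - \frac{3899}{f{\left(-63,26 \right)}} = - \frac{1799}{2256} - \frac{3899}{-63} = \left(-1799\right) \frac{1}{2256} - - \frac{557}{9} = - \frac{1799}{2256} + \frac{557}{9} = \frac{413467}{6768}$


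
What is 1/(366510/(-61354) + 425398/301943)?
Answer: -9262705411/42282630019 ≈ -0.21907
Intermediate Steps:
1/(366510/(-61354) + 425398/301943) = 1/(366510*(-1/61354) + 425398*(1/301943)) = 1/(-183255/30677 + 425398/301943) = 1/(-42282630019/9262705411) = -9262705411/42282630019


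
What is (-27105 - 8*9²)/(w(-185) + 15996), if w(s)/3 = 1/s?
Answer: -1711435/986419 ≈ -1.7350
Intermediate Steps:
w(s) = 3/s
(-27105 - 8*9²)/(w(-185) + 15996) = (-27105 - 8*9²)/(3/(-185) + 15996) = (-27105 - 8*81)/(3*(-1/185) + 15996) = (-27105 - 648)/(-3/185 + 15996) = -27753/2959257/185 = -27753*185/2959257 = -1711435/986419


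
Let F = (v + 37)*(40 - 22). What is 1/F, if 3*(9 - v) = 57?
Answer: 1/486 ≈ 0.0020576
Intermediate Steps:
v = -10 (v = 9 - ⅓*57 = 9 - 19 = -10)
F = 486 (F = (-10 + 37)*(40 - 22) = 27*18 = 486)
1/F = 1/486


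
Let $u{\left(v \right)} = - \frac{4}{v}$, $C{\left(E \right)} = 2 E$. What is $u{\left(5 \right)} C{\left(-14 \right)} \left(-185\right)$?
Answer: $-4144$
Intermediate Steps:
$u{\left(5 \right)} C{\left(-14 \right)} \left(-185\right) = - \frac{4}{5} \cdot 2 \left(-14\right) \left(-185\right) = \left(-4\right) \frac{1}{5} \left(-28\right) \left(-185\right) = \left(- \frac{4}{5}\right) \left(-28\right) \left(-185\right) = \frac{112}{5} \left(-185\right) = -4144$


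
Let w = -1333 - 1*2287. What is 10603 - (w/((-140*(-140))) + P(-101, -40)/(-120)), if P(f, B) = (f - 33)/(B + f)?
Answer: 2197723733/207270 ≈ 10603.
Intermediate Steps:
w = -3620 (w = -1333 - 2287 = -3620)
P(f, B) = (-33 + f)/(B + f)
10603 - (w/((-140*(-140))) + P(-101, -40)/(-120)) = 10603 - (-3620/((-140*(-140))) + ((-33 - 101)/(-40 - 101))/(-120)) = 10603 - (-3620/19600 + (-134/(-141))*(-1/120)) = 10603 - (-3620*1/19600 - 1/141*(-134)*(-1/120)) = 10603 - (-181/980 + (134/141)*(-1/120)) = 10603 - (-181/980 - 67/8460) = 10603 - 1*(-39923/207270) = 10603 + 39923/207270 = 2197723733/207270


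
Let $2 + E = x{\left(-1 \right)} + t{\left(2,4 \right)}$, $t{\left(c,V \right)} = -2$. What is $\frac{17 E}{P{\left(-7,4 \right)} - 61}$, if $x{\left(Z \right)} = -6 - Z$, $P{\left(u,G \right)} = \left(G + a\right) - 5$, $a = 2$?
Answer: $\frac{51}{20} \approx 2.55$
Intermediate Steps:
$P{\left(u,G \right)} = -3 + G$ ($P{\left(u,G \right)} = \left(G + 2\right) - 5 = \left(2 + G\right) - 5 = -3 + G$)
$E = -9$ ($E = -2 - 7 = -9$)
$\frac{17 E}{P{\left(-7,4 \right)} - 61} = \frac{17 \left(-9\right)}{\left(-3 + 4\right) - 61} = - \frac{153}{1 - 61} = - \frac{153}{-60} = \left(-153\right) \left(- \frac{1}{60}\right) = \frac{51}{20}$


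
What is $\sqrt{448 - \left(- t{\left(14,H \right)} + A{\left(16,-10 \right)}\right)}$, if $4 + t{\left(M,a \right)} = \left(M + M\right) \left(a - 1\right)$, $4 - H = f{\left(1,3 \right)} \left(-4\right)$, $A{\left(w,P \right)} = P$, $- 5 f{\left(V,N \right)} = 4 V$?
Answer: $\frac{\sqrt{11210}}{5} \approx 21.175$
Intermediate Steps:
$f{\left(V,N \right)} = - \frac{4 V}{5}$
$H = \frac{4}{5}$ ($H = 4 - \left(- \frac{4}{5}\right) 1 \left(-4\right) = 4 - \left(- \frac{4}{5}\right) \left(-4\right) = 4 - \frac{16}{5} = \frac{4}{5} \approx 0.8$)
$t{\left(M,a \right)} = -4 + 2 M \left(-1 + a\right)$ ($t{\left(M,a \right)} = -4 + \left(M + M\right) \left(a - 1\right) = -4 + 2 M \left(-1 + a\right)$)
$\sqrt{448 - \left(- t{\left(14,H \right)} + A{\left(16,-10 \right)}\right)} = \sqrt{448 - - \frac{2}{5}} = \sqrt{448 + \left(\left(-4 - 28 + \frac{112}{5}\right) + 10\right)} = \sqrt{448 + \left(- \frac{48}{5} + 10\right)} = \sqrt{448 + \frac{2}{5}} = \sqrt{\frac{2242}{5}} = \frac{\sqrt{11210}}{5}$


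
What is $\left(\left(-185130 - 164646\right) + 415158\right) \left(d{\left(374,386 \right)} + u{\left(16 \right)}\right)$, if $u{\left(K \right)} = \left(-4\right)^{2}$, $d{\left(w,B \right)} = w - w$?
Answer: $1046112$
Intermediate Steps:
$d{\left(w,B \right)} = 0$
$u{\left(K \right)} = 16$
$\left(\left(-185130 - 164646\right) + 415158\right) \left(d{\left(374,386 \right)} + u{\left(16 \right)}\right) = \left(\left(-185130 - 164646\right) + 415158\right) \left(0 + 16\right) = \left(\left(-185130 - 164646\right) + 415158\right) 16 = \left(-349776 + 415158\right) 16 = 65382 \cdot 16 = 1046112$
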